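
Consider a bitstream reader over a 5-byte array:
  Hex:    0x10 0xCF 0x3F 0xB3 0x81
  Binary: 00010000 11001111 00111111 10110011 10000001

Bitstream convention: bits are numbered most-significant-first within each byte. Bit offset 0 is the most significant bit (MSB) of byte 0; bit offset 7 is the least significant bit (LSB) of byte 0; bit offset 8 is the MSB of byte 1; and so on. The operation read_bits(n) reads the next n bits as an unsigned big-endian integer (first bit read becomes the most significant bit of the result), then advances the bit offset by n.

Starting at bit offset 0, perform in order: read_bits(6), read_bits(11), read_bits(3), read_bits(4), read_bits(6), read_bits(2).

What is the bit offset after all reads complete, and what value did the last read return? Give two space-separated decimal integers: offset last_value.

Answer: 32 3

Derivation:
Read 1: bits[0:6] width=6 -> value=4 (bin 000100); offset now 6 = byte 0 bit 6; 34 bits remain
Read 2: bits[6:17] width=11 -> value=414 (bin 00110011110); offset now 17 = byte 2 bit 1; 23 bits remain
Read 3: bits[17:20] width=3 -> value=3 (bin 011); offset now 20 = byte 2 bit 4; 20 bits remain
Read 4: bits[20:24] width=4 -> value=15 (bin 1111); offset now 24 = byte 3 bit 0; 16 bits remain
Read 5: bits[24:30] width=6 -> value=44 (bin 101100); offset now 30 = byte 3 bit 6; 10 bits remain
Read 6: bits[30:32] width=2 -> value=3 (bin 11); offset now 32 = byte 4 bit 0; 8 bits remain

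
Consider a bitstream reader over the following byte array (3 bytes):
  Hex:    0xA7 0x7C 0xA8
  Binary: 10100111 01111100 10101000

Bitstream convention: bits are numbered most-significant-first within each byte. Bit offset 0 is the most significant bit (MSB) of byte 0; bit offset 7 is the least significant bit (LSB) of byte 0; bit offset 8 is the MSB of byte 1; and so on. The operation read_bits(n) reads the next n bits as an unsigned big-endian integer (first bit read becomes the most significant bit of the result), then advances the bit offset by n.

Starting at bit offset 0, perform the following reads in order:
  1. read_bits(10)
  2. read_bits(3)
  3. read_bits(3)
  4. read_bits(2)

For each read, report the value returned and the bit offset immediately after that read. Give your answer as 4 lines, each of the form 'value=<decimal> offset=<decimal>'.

Answer: value=669 offset=10
value=7 offset=13
value=4 offset=16
value=2 offset=18

Derivation:
Read 1: bits[0:10] width=10 -> value=669 (bin 1010011101); offset now 10 = byte 1 bit 2; 14 bits remain
Read 2: bits[10:13] width=3 -> value=7 (bin 111); offset now 13 = byte 1 bit 5; 11 bits remain
Read 3: bits[13:16] width=3 -> value=4 (bin 100); offset now 16 = byte 2 bit 0; 8 bits remain
Read 4: bits[16:18] width=2 -> value=2 (bin 10); offset now 18 = byte 2 bit 2; 6 bits remain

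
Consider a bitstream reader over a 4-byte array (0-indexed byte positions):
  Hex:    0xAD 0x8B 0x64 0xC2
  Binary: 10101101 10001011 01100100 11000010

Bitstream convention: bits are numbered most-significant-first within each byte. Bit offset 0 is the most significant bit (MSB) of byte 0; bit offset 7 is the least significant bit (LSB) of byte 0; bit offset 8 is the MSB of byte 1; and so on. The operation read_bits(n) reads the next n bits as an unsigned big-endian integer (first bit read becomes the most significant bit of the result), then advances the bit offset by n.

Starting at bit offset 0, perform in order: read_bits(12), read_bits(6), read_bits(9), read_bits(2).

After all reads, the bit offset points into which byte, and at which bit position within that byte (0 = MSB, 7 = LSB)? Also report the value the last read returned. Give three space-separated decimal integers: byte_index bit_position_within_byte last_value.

Answer: 3 5 0

Derivation:
Read 1: bits[0:12] width=12 -> value=2776 (bin 101011011000); offset now 12 = byte 1 bit 4; 20 bits remain
Read 2: bits[12:18] width=6 -> value=45 (bin 101101); offset now 18 = byte 2 bit 2; 14 bits remain
Read 3: bits[18:27] width=9 -> value=294 (bin 100100110); offset now 27 = byte 3 bit 3; 5 bits remain
Read 4: bits[27:29] width=2 -> value=0 (bin 00); offset now 29 = byte 3 bit 5; 3 bits remain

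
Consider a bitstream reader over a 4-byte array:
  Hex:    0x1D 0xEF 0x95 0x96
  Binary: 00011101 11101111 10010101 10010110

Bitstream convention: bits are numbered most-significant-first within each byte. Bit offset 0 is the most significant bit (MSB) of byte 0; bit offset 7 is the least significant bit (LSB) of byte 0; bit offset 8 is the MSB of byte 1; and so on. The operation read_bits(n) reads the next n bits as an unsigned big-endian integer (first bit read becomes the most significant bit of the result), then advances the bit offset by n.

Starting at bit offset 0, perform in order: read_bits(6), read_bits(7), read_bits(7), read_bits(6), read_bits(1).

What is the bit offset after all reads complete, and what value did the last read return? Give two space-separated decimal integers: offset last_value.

Read 1: bits[0:6] width=6 -> value=7 (bin 000111); offset now 6 = byte 0 bit 6; 26 bits remain
Read 2: bits[6:13] width=7 -> value=61 (bin 0111101); offset now 13 = byte 1 bit 5; 19 bits remain
Read 3: bits[13:20] width=7 -> value=121 (bin 1111001); offset now 20 = byte 2 bit 4; 12 bits remain
Read 4: bits[20:26] width=6 -> value=22 (bin 010110); offset now 26 = byte 3 bit 2; 6 bits remain
Read 5: bits[26:27] width=1 -> value=0 (bin 0); offset now 27 = byte 3 bit 3; 5 bits remain

Answer: 27 0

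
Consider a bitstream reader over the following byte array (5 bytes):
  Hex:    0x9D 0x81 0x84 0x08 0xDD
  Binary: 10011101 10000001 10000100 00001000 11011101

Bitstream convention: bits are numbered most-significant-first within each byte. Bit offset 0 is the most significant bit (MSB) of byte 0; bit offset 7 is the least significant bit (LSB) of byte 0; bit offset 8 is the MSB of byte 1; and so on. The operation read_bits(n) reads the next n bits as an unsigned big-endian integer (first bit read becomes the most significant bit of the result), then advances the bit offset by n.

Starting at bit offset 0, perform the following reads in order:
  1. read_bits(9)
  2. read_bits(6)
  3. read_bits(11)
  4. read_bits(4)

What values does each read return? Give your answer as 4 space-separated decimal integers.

Read 1: bits[0:9] width=9 -> value=315 (bin 100111011); offset now 9 = byte 1 bit 1; 31 bits remain
Read 2: bits[9:15] width=6 -> value=0 (bin 000000); offset now 15 = byte 1 bit 7; 25 bits remain
Read 3: bits[15:26] width=11 -> value=1552 (bin 11000010000); offset now 26 = byte 3 bit 2; 14 bits remain
Read 4: bits[26:30] width=4 -> value=2 (bin 0010); offset now 30 = byte 3 bit 6; 10 bits remain

Answer: 315 0 1552 2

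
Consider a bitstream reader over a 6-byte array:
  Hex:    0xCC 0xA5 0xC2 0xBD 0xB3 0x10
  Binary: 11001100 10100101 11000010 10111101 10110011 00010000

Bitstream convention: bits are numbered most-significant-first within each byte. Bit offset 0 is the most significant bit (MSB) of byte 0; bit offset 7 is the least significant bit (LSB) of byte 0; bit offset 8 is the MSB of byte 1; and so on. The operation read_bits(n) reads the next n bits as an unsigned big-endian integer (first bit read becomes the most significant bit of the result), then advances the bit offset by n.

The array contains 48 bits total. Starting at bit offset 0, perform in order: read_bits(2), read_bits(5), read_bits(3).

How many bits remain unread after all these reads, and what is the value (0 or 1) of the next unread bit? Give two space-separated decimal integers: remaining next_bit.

Read 1: bits[0:2] width=2 -> value=3 (bin 11); offset now 2 = byte 0 bit 2; 46 bits remain
Read 2: bits[2:7] width=5 -> value=6 (bin 00110); offset now 7 = byte 0 bit 7; 41 bits remain
Read 3: bits[7:10] width=3 -> value=2 (bin 010); offset now 10 = byte 1 bit 2; 38 bits remain

Answer: 38 1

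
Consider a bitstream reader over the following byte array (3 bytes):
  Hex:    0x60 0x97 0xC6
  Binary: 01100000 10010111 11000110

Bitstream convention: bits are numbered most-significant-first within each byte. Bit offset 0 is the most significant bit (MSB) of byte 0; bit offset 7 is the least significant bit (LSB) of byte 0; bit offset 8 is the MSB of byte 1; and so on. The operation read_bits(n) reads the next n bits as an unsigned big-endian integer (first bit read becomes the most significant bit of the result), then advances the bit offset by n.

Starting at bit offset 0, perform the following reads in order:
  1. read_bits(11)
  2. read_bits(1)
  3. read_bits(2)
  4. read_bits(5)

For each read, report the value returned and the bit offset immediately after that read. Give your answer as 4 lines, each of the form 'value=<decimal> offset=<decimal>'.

Answer: value=772 offset=11
value=1 offset=12
value=1 offset=14
value=30 offset=19

Derivation:
Read 1: bits[0:11] width=11 -> value=772 (bin 01100000100); offset now 11 = byte 1 bit 3; 13 bits remain
Read 2: bits[11:12] width=1 -> value=1 (bin 1); offset now 12 = byte 1 bit 4; 12 bits remain
Read 3: bits[12:14] width=2 -> value=1 (bin 01); offset now 14 = byte 1 bit 6; 10 bits remain
Read 4: bits[14:19] width=5 -> value=30 (bin 11110); offset now 19 = byte 2 bit 3; 5 bits remain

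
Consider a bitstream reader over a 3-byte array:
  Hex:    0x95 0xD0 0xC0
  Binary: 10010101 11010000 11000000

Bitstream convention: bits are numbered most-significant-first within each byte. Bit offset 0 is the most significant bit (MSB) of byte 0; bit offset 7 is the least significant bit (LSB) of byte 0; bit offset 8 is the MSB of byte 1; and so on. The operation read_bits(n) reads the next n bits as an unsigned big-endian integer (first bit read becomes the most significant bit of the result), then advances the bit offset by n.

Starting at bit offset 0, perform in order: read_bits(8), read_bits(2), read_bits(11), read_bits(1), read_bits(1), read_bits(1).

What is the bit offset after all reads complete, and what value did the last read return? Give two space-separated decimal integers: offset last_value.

Read 1: bits[0:8] width=8 -> value=149 (bin 10010101); offset now 8 = byte 1 bit 0; 16 bits remain
Read 2: bits[8:10] width=2 -> value=3 (bin 11); offset now 10 = byte 1 bit 2; 14 bits remain
Read 3: bits[10:21] width=11 -> value=536 (bin 01000011000); offset now 21 = byte 2 bit 5; 3 bits remain
Read 4: bits[21:22] width=1 -> value=0 (bin 0); offset now 22 = byte 2 bit 6; 2 bits remain
Read 5: bits[22:23] width=1 -> value=0 (bin 0); offset now 23 = byte 2 bit 7; 1 bits remain
Read 6: bits[23:24] width=1 -> value=0 (bin 0); offset now 24 = byte 3 bit 0; 0 bits remain

Answer: 24 0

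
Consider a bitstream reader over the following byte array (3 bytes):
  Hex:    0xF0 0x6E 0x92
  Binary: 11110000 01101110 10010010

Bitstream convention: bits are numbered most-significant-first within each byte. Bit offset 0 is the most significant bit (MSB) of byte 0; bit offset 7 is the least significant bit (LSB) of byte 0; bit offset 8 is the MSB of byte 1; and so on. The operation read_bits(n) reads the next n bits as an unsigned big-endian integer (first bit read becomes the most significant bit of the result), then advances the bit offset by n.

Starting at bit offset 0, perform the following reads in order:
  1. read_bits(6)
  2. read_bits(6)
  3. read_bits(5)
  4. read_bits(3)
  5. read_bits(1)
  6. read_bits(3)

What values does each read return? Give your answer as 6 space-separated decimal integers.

Answer: 60 6 29 1 0 2

Derivation:
Read 1: bits[0:6] width=6 -> value=60 (bin 111100); offset now 6 = byte 0 bit 6; 18 bits remain
Read 2: bits[6:12] width=6 -> value=6 (bin 000110); offset now 12 = byte 1 bit 4; 12 bits remain
Read 3: bits[12:17] width=5 -> value=29 (bin 11101); offset now 17 = byte 2 bit 1; 7 bits remain
Read 4: bits[17:20] width=3 -> value=1 (bin 001); offset now 20 = byte 2 bit 4; 4 bits remain
Read 5: bits[20:21] width=1 -> value=0 (bin 0); offset now 21 = byte 2 bit 5; 3 bits remain
Read 6: bits[21:24] width=3 -> value=2 (bin 010); offset now 24 = byte 3 bit 0; 0 bits remain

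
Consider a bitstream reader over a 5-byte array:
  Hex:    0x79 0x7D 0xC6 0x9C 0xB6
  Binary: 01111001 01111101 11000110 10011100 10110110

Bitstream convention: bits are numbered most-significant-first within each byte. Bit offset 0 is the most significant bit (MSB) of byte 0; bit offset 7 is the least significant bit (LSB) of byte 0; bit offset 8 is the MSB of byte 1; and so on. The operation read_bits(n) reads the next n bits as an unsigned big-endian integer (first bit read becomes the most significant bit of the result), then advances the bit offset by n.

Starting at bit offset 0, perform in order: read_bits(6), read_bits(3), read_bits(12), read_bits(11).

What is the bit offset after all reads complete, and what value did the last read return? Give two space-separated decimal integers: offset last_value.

Read 1: bits[0:6] width=6 -> value=30 (bin 011110); offset now 6 = byte 0 bit 6; 34 bits remain
Read 2: bits[6:9] width=3 -> value=2 (bin 010); offset now 9 = byte 1 bit 1; 31 bits remain
Read 3: bits[9:21] width=12 -> value=4024 (bin 111110111000); offset now 21 = byte 2 bit 5; 19 bits remain
Read 4: bits[21:32] width=11 -> value=1692 (bin 11010011100); offset now 32 = byte 4 bit 0; 8 bits remain

Answer: 32 1692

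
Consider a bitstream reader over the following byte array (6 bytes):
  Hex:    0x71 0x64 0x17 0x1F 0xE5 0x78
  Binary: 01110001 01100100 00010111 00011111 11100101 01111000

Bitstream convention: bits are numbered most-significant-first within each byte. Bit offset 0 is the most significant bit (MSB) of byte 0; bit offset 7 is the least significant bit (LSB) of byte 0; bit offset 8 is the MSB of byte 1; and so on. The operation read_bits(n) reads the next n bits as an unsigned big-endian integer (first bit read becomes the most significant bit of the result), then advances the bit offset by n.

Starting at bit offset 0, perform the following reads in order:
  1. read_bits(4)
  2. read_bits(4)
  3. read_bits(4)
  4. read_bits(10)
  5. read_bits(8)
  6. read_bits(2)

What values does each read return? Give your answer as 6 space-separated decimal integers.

Answer: 7 1 6 261 199 3

Derivation:
Read 1: bits[0:4] width=4 -> value=7 (bin 0111); offset now 4 = byte 0 bit 4; 44 bits remain
Read 2: bits[4:8] width=4 -> value=1 (bin 0001); offset now 8 = byte 1 bit 0; 40 bits remain
Read 3: bits[8:12] width=4 -> value=6 (bin 0110); offset now 12 = byte 1 bit 4; 36 bits remain
Read 4: bits[12:22] width=10 -> value=261 (bin 0100000101); offset now 22 = byte 2 bit 6; 26 bits remain
Read 5: bits[22:30] width=8 -> value=199 (bin 11000111); offset now 30 = byte 3 bit 6; 18 bits remain
Read 6: bits[30:32] width=2 -> value=3 (bin 11); offset now 32 = byte 4 bit 0; 16 bits remain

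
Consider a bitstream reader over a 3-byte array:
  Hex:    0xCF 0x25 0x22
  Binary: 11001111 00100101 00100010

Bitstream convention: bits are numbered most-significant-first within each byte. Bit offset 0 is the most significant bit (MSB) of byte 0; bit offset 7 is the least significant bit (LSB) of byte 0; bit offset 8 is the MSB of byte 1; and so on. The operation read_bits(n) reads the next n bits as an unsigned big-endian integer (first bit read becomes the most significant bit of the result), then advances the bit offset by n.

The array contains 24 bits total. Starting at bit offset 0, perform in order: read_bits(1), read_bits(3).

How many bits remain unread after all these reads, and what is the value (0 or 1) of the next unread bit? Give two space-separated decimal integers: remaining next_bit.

Answer: 20 1

Derivation:
Read 1: bits[0:1] width=1 -> value=1 (bin 1); offset now 1 = byte 0 bit 1; 23 bits remain
Read 2: bits[1:4] width=3 -> value=4 (bin 100); offset now 4 = byte 0 bit 4; 20 bits remain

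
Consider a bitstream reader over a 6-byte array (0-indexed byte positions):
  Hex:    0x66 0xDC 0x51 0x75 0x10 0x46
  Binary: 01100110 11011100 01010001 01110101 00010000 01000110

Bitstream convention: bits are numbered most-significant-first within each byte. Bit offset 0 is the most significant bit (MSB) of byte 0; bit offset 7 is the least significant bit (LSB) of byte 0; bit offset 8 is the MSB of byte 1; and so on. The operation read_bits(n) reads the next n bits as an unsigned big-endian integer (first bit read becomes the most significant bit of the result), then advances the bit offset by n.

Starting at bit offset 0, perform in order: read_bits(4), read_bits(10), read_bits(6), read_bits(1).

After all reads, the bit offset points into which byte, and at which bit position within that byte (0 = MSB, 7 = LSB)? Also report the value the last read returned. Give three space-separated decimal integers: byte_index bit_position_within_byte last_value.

Read 1: bits[0:4] width=4 -> value=6 (bin 0110); offset now 4 = byte 0 bit 4; 44 bits remain
Read 2: bits[4:14] width=10 -> value=439 (bin 0110110111); offset now 14 = byte 1 bit 6; 34 bits remain
Read 3: bits[14:20] width=6 -> value=5 (bin 000101); offset now 20 = byte 2 bit 4; 28 bits remain
Read 4: bits[20:21] width=1 -> value=0 (bin 0); offset now 21 = byte 2 bit 5; 27 bits remain

Answer: 2 5 0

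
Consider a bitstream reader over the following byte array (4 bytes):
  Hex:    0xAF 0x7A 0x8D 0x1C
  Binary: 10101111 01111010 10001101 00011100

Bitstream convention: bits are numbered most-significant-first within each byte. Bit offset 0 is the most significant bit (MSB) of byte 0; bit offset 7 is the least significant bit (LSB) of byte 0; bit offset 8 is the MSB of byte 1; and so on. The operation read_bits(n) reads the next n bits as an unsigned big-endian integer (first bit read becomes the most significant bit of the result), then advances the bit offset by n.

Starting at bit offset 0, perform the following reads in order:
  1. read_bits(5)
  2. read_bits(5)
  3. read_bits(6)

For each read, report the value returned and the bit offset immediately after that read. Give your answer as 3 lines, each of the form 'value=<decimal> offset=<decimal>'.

Answer: value=21 offset=5
value=29 offset=10
value=58 offset=16

Derivation:
Read 1: bits[0:5] width=5 -> value=21 (bin 10101); offset now 5 = byte 0 bit 5; 27 bits remain
Read 2: bits[5:10] width=5 -> value=29 (bin 11101); offset now 10 = byte 1 bit 2; 22 bits remain
Read 3: bits[10:16] width=6 -> value=58 (bin 111010); offset now 16 = byte 2 bit 0; 16 bits remain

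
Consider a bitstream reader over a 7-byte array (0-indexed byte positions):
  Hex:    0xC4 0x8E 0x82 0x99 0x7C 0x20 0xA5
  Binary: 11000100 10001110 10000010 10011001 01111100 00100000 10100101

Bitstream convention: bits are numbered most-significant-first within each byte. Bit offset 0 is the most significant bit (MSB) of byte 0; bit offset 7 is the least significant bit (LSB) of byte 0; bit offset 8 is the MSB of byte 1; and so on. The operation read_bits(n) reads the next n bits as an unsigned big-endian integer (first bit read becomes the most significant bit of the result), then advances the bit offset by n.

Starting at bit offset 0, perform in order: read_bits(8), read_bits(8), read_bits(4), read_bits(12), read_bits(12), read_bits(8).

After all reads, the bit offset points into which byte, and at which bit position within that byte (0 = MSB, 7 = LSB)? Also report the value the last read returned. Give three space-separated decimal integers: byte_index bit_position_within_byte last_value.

Read 1: bits[0:8] width=8 -> value=196 (bin 11000100); offset now 8 = byte 1 bit 0; 48 bits remain
Read 2: bits[8:16] width=8 -> value=142 (bin 10001110); offset now 16 = byte 2 bit 0; 40 bits remain
Read 3: bits[16:20] width=4 -> value=8 (bin 1000); offset now 20 = byte 2 bit 4; 36 bits remain
Read 4: bits[20:32] width=12 -> value=665 (bin 001010011001); offset now 32 = byte 4 bit 0; 24 bits remain
Read 5: bits[32:44] width=12 -> value=1986 (bin 011111000010); offset now 44 = byte 5 bit 4; 12 bits remain
Read 6: bits[44:52] width=8 -> value=10 (bin 00001010); offset now 52 = byte 6 bit 4; 4 bits remain

Answer: 6 4 10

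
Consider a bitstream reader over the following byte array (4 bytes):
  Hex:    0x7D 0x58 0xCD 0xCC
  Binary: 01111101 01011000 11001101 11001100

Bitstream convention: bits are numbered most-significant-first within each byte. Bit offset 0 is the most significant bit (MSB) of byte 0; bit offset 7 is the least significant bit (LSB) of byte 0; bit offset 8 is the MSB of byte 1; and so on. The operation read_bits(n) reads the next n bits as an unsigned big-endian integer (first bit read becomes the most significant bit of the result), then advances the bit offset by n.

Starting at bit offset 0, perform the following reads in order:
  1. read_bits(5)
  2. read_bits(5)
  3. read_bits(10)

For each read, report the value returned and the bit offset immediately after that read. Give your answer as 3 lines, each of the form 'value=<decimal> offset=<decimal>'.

Read 1: bits[0:5] width=5 -> value=15 (bin 01111); offset now 5 = byte 0 bit 5; 27 bits remain
Read 2: bits[5:10] width=5 -> value=21 (bin 10101); offset now 10 = byte 1 bit 2; 22 bits remain
Read 3: bits[10:20] width=10 -> value=396 (bin 0110001100); offset now 20 = byte 2 bit 4; 12 bits remain

Answer: value=15 offset=5
value=21 offset=10
value=396 offset=20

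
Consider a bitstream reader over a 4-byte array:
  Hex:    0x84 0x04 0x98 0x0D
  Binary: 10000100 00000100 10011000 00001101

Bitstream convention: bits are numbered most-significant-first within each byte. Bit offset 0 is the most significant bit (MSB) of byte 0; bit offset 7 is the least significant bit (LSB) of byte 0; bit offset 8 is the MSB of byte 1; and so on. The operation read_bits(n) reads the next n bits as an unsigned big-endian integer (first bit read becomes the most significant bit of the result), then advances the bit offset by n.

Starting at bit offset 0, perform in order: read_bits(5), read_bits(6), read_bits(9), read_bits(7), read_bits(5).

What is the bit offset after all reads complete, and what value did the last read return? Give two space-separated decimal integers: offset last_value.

Answer: 32 13

Derivation:
Read 1: bits[0:5] width=5 -> value=16 (bin 10000); offset now 5 = byte 0 bit 5; 27 bits remain
Read 2: bits[5:11] width=6 -> value=32 (bin 100000); offset now 11 = byte 1 bit 3; 21 bits remain
Read 3: bits[11:20] width=9 -> value=73 (bin 001001001); offset now 20 = byte 2 bit 4; 12 bits remain
Read 4: bits[20:27] width=7 -> value=64 (bin 1000000); offset now 27 = byte 3 bit 3; 5 bits remain
Read 5: bits[27:32] width=5 -> value=13 (bin 01101); offset now 32 = byte 4 bit 0; 0 bits remain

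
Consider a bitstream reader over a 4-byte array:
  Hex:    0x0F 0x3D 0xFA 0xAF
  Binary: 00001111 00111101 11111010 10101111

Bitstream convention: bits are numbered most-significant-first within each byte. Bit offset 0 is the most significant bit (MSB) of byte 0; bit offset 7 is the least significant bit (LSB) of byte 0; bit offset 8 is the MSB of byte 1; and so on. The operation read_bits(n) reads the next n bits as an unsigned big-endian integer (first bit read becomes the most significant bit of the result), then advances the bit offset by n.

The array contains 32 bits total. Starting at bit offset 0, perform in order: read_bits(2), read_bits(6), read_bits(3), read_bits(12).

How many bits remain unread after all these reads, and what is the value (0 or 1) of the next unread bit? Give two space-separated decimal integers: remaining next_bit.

Read 1: bits[0:2] width=2 -> value=0 (bin 00); offset now 2 = byte 0 bit 2; 30 bits remain
Read 2: bits[2:8] width=6 -> value=15 (bin 001111); offset now 8 = byte 1 bit 0; 24 bits remain
Read 3: bits[8:11] width=3 -> value=1 (bin 001); offset now 11 = byte 1 bit 3; 21 bits remain
Read 4: bits[11:23] width=12 -> value=3837 (bin 111011111101); offset now 23 = byte 2 bit 7; 9 bits remain

Answer: 9 0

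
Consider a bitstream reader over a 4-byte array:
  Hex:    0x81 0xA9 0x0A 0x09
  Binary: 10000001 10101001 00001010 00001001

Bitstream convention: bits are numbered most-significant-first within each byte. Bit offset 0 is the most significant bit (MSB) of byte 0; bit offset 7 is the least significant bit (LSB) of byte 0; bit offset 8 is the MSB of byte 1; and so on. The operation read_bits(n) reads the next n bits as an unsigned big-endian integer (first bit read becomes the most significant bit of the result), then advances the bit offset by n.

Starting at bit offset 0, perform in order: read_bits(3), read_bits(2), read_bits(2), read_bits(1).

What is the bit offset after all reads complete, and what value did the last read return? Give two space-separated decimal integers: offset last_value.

Read 1: bits[0:3] width=3 -> value=4 (bin 100); offset now 3 = byte 0 bit 3; 29 bits remain
Read 2: bits[3:5] width=2 -> value=0 (bin 00); offset now 5 = byte 0 bit 5; 27 bits remain
Read 3: bits[5:7] width=2 -> value=0 (bin 00); offset now 7 = byte 0 bit 7; 25 bits remain
Read 4: bits[7:8] width=1 -> value=1 (bin 1); offset now 8 = byte 1 bit 0; 24 bits remain

Answer: 8 1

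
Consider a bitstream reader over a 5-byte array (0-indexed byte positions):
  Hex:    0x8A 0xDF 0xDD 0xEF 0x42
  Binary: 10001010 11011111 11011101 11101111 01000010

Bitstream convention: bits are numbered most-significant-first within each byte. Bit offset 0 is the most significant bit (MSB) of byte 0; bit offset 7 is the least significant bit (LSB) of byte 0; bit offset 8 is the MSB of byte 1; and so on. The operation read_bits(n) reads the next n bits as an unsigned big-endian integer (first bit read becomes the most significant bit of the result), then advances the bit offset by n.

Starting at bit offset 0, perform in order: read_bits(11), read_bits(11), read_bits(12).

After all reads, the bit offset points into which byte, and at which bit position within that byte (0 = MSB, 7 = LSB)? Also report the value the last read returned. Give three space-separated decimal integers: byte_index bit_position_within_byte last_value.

Read 1: bits[0:11] width=11 -> value=1110 (bin 10001010110); offset now 11 = byte 1 bit 3; 29 bits remain
Read 2: bits[11:22] width=11 -> value=2039 (bin 11111110111); offset now 22 = byte 2 bit 6; 18 bits remain
Read 3: bits[22:34] width=12 -> value=1981 (bin 011110111101); offset now 34 = byte 4 bit 2; 6 bits remain

Answer: 4 2 1981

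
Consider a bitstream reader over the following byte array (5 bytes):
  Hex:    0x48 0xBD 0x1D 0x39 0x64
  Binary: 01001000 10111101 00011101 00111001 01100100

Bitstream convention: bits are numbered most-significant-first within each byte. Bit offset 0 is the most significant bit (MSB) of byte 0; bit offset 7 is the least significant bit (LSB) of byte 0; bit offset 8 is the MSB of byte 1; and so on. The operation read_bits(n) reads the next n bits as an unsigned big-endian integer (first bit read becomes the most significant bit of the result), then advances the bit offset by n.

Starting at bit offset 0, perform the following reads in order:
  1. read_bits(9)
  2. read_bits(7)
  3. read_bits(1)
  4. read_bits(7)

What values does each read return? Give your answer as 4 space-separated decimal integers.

Answer: 145 61 0 29

Derivation:
Read 1: bits[0:9] width=9 -> value=145 (bin 010010001); offset now 9 = byte 1 bit 1; 31 bits remain
Read 2: bits[9:16] width=7 -> value=61 (bin 0111101); offset now 16 = byte 2 bit 0; 24 bits remain
Read 3: bits[16:17] width=1 -> value=0 (bin 0); offset now 17 = byte 2 bit 1; 23 bits remain
Read 4: bits[17:24] width=7 -> value=29 (bin 0011101); offset now 24 = byte 3 bit 0; 16 bits remain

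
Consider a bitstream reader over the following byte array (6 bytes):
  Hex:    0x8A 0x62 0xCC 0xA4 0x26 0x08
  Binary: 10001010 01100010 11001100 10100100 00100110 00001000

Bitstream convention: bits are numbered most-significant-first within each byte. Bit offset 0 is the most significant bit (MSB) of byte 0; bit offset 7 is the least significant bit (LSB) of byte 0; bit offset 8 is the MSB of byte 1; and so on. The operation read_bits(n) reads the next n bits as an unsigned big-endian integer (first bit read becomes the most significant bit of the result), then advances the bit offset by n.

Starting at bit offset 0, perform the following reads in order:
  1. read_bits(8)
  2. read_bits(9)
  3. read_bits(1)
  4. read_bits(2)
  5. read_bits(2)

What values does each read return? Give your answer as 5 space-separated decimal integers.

Answer: 138 197 1 0 3

Derivation:
Read 1: bits[0:8] width=8 -> value=138 (bin 10001010); offset now 8 = byte 1 bit 0; 40 bits remain
Read 2: bits[8:17] width=9 -> value=197 (bin 011000101); offset now 17 = byte 2 bit 1; 31 bits remain
Read 3: bits[17:18] width=1 -> value=1 (bin 1); offset now 18 = byte 2 bit 2; 30 bits remain
Read 4: bits[18:20] width=2 -> value=0 (bin 00); offset now 20 = byte 2 bit 4; 28 bits remain
Read 5: bits[20:22] width=2 -> value=3 (bin 11); offset now 22 = byte 2 bit 6; 26 bits remain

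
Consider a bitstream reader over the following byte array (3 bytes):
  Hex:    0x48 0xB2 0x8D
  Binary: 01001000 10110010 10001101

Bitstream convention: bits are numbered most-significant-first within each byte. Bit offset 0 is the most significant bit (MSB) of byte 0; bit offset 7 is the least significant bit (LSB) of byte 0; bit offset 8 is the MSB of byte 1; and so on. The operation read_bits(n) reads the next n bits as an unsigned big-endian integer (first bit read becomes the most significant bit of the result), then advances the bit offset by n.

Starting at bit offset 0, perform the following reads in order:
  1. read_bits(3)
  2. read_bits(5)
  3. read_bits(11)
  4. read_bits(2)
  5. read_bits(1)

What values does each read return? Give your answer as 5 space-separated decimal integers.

Read 1: bits[0:3] width=3 -> value=2 (bin 010); offset now 3 = byte 0 bit 3; 21 bits remain
Read 2: bits[3:8] width=5 -> value=8 (bin 01000); offset now 8 = byte 1 bit 0; 16 bits remain
Read 3: bits[8:19] width=11 -> value=1428 (bin 10110010100); offset now 19 = byte 2 bit 3; 5 bits remain
Read 4: bits[19:21] width=2 -> value=1 (bin 01); offset now 21 = byte 2 bit 5; 3 bits remain
Read 5: bits[21:22] width=1 -> value=1 (bin 1); offset now 22 = byte 2 bit 6; 2 bits remain

Answer: 2 8 1428 1 1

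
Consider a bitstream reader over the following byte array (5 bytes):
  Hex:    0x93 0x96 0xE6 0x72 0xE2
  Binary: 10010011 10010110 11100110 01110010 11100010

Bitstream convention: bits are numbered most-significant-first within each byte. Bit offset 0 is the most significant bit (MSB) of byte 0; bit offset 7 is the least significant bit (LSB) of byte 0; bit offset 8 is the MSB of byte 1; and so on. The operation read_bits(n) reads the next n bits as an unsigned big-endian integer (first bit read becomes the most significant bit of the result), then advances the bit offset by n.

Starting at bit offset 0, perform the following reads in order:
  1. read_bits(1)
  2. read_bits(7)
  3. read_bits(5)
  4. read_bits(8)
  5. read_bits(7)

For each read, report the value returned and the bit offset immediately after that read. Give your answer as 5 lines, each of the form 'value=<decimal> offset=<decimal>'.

Read 1: bits[0:1] width=1 -> value=1 (bin 1); offset now 1 = byte 0 bit 1; 39 bits remain
Read 2: bits[1:8] width=7 -> value=19 (bin 0010011); offset now 8 = byte 1 bit 0; 32 bits remain
Read 3: bits[8:13] width=5 -> value=18 (bin 10010); offset now 13 = byte 1 bit 5; 27 bits remain
Read 4: bits[13:21] width=8 -> value=220 (bin 11011100); offset now 21 = byte 2 bit 5; 19 bits remain
Read 5: bits[21:28] width=7 -> value=103 (bin 1100111); offset now 28 = byte 3 bit 4; 12 bits remain

Answer: value=1 offset=1
value=19 offset=8
value=18 offset=13
value=220 offset=21
value=103 offset=28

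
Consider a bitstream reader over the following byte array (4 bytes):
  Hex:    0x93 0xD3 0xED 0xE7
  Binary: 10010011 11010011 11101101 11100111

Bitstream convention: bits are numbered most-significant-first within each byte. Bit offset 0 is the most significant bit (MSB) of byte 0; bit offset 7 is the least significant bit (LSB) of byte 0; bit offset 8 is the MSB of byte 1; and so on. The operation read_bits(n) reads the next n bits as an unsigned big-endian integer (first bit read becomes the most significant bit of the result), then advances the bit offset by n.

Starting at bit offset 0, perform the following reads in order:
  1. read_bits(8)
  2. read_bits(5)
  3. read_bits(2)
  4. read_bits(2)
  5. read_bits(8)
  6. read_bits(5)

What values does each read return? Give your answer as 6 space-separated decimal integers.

Read 1: bits[0:8] width=8 -> value=147 (bin 10010011); offset now 8 = byte 1 bit 0; 24 bits remain
Read 2: bits[8:13] width=5 -> value=26 (bin 11010); offset now 13 = byte 1 bit 5; 19 bits remain
Read 3: bits[13:15] width=2 -> value=1 (bin 01); offset now 15 = byte 1 bit 7; 17 bits remain
Read 4: bits[15:17] width=2 -> value=3 (bin 11); offset now 17 = byte 2 bit 1; 15 bits remain
Read 5: bits[17:25] width=8 -> value=219 (bin 11011011); offset now 25 = byte 3 bit 1; 7 bits remain
Read 6: bits[25:30] width=5 -> value=25 (bin 11001); offset now 30 = byte 3 bit 6; 2 bits remain

Answer: 147 26 1 3 219 25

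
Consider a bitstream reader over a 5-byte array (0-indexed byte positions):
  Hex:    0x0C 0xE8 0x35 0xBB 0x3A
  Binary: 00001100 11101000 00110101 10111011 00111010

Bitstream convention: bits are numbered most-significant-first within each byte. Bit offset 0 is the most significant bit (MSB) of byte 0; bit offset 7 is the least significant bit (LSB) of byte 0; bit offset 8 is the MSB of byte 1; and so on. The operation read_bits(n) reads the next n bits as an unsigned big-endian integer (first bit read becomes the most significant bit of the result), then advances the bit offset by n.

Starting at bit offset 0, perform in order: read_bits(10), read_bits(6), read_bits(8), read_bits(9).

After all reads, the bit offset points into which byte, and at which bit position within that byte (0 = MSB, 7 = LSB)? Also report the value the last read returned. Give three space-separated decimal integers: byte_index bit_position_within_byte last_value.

Read 1: bits[0:10] width=10 -> value=51 (bin 0000110011); offset now 10 = byte 1 bit 2; 30 bits remain
Read 2: bits[10:16] width=6 -> value=40 (bin 101000); offset now 16 = byte 2 bit 0; 24 bits remain
Read 3: bits[16:24] width=8 -> value=53 (bin 00110101); offset now 24 = byte 3 bit 0; 16 bits remain
Read 4: bits[24:33] width=9 -> value=374 (bin 101110110); offset now 33 = byte 4 bit 1; 7 bits remain

Answer: 4 1 374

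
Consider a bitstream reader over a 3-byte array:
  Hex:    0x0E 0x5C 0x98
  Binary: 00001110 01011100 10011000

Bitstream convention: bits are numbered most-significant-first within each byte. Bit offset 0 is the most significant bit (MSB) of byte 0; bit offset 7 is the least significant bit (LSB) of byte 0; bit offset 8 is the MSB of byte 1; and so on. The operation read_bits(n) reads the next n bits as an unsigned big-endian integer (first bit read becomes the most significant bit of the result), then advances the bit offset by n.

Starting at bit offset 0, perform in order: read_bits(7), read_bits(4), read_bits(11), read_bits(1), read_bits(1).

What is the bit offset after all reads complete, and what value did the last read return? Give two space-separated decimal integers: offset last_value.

Answer: 24 0

Derivation:
Read 1: bits[0:7] width=7 -> value=7 (bin 0000111); offset now 7 = byte 0 bit 7; 17 bits remain
Read 2: bits[7:11] width=4 -> value=2 (bin 0010); offset now 11 = byte 1 bit 3; 13 bits remain
Read 3: bits[11:22] width=11 -> value=1830 (bin 11100100110); offset now 22 = byte 2 bit 6; 2 bits remain
Read 4: bits[22:23] width=1 -> value=0 (bin 0); offset now 23 = byte 2 bit 7; 1 bits remain
Read 5: bits[23:24] width=1 -> value=0 (bin 0); offset now 24 = byte 3 bit 0; 0 bits remain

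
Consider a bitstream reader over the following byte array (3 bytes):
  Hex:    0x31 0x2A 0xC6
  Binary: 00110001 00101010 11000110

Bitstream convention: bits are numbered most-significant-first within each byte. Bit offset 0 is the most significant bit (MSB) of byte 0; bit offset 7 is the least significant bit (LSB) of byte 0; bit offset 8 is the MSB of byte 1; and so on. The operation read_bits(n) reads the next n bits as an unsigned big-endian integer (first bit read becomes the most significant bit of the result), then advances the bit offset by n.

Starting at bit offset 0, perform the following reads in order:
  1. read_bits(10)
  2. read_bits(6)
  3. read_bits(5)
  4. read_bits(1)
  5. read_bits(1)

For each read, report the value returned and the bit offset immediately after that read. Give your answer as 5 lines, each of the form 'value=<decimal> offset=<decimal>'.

Answer: value=196 offset=10
value=42 offset=16
value=24 offset=21
value=1 offset=22
value=1 offset=23

Derivation:
Read 1: bits[0:10] width=10 -> value=196 (bin 0011000100); offset now 10 = byte 1 bit 2; 14 bits remain
Read 2: bits[10:16] width=6 -> value=42 (bin 101010); offset now 16 = byte 2 bit 0; 8 bits remain
Read 3: bits[16:21] width=5 -> value=24 (bin 11000); offset now 21 = byte 2 bit 5; 3 bits remain
Read 4: bits[21:22] width=1 -> value=1 (bin 1); offset now 22 = byte 2 bit 6; 2 bits remain
Read 5: bits[22:23] width=1 -> value=1 (bin 1); offset now 23 = byte 2 bit 7; 1 bits remain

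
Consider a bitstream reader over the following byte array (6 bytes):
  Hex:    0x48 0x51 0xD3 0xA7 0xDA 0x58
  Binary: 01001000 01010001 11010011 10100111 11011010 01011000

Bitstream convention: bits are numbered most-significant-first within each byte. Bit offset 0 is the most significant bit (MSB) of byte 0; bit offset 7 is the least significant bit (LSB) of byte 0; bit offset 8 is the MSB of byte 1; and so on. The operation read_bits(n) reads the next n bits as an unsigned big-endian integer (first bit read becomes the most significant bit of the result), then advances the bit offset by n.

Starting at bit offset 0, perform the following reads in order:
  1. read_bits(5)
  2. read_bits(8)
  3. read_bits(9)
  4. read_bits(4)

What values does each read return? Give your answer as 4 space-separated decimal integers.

Read 1: bits[0:5] width=5 -> value=9 (bin 01001); offset now 5 = byte 0 bit 5; 43 bits remain
Read 2: bits[5:13] width=8 -> value=10 (bin 00001010); offset now 13 = byte 1 bit 5; 35 bits remain
Read 3: bits[13:22] width=9 -> value=116 (bin 001110100); offset now 22 = byte 2 bit 6; 26 bits remain
Read 4: bits[22:26] width=4 -> value=14 (bin 1110); offset now 26 = byte 3 bit 2; 22 bits remain

Answer: 9 10 116 14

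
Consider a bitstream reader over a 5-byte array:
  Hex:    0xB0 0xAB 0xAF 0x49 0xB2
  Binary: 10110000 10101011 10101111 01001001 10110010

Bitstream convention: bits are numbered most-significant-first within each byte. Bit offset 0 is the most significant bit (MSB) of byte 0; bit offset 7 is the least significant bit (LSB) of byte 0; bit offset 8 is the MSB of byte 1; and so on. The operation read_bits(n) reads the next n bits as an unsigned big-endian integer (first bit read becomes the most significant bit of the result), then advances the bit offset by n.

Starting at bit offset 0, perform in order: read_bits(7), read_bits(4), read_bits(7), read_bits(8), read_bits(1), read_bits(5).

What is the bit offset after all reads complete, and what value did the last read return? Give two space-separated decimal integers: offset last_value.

Answer: 32 9

Derivation:
Read 1: bits[0:7] width=7 -> value=88 (bin 1011000); offset now 7 = byte 0 bit 7; 33 bits remain
Read 2: bits[7:11] width=4 -> value=5 (bin 0101); offset now 11 = byte 1 bit 3; 29 bits remain
Read 3: bits[11:18] width=7 -> value=46 (bin 0101110); offset now 18 = byte 2 bit 2; 22 bits remain
Read 4: bits[18:26] width=8 -> value=189 (bin 10111101); offset now 26 = byte 3 bit 2; 14 bits remain
Read 5: bits[26:27] width=1 -> value=0 (bin 0); offset now 27 = byte 3 bit 3; 13 bits remain
Read 6: bits[27:32] width=5 -> value=9 (bin 01001); offset now 32 = byte 4 bit 0; 8 bits remain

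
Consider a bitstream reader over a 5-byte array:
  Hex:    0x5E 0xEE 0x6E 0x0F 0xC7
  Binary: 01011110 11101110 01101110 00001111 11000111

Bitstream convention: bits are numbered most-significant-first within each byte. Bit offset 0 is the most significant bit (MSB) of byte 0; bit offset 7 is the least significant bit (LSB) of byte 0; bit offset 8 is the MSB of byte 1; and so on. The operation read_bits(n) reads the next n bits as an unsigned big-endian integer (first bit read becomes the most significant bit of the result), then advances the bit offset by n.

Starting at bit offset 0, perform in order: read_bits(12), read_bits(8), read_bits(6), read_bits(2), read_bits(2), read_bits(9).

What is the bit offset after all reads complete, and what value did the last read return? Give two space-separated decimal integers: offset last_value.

Read 1: bits[0:12] width=12 -> value=1518 (bin 010111101110); offset now 12 = byte 1 bit 4; 28 bits remain
Read 2: bits[12:20] width=8 -> value=230 (bin 11100110); offset now 20 = byte 2 bit 4; 20 bits remain
Read 3: bits[20:26] width=6 -> value=56 (bin 111000); offset now 26 = byte 3 bit 2; 14 bits remain
Read 4: bits[26:28] width=2 -> value=0 (bin 00); offset now 28 = byte 3 bit 4; 12 bits remain
Read 5: bits[28:30] width=2 -> value=3 (bin 11); offset now 30 = byte 3 bit 6; 10 bits remain
Read 6: bits[30:39] width=9 -> value=483 (bin 111100011); offset now 39 = byte 4 bit 7; 1 bits remain

Answer: 39 483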